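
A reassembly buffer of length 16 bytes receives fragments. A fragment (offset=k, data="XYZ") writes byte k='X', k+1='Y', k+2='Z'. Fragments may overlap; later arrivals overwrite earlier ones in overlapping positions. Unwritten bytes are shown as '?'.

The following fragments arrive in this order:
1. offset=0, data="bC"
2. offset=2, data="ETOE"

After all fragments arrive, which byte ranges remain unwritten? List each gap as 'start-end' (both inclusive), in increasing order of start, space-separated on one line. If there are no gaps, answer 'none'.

Answer: 6-15

Derivation:
Fragment 1: offset=0 len=2
Fragment 2: offset=2 len=4
Gaps: 6-15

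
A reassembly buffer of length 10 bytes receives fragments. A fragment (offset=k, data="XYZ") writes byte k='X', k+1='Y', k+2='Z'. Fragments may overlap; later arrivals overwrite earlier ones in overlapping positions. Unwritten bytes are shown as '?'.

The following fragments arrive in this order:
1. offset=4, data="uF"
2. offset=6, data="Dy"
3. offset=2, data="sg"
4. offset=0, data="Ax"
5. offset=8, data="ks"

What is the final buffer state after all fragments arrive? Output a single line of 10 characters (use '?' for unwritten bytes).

Answer: AxsguFDyks

Derivation:
Fragment 1: offset=4 data="uF" -> buffer=????uF????
Fragment 2: offset=6 data="Dy" -> buffer=????uFDy??
Fragment 3: offset=2 data="sg" -> buffer=??sguFDy??
Fragment 4: offset=0 data="Ax" -> buffer=AxsguFDy??
Fragment 5: offset=8 data="ks" -> buffer=AxsguFDyks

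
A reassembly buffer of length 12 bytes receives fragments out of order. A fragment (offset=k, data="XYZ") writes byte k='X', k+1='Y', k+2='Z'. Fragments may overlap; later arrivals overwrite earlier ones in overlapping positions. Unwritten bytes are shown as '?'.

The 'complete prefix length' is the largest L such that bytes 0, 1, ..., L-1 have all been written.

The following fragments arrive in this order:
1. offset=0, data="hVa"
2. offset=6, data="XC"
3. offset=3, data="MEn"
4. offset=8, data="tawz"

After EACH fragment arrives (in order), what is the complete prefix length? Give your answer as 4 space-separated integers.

Fragment 1: offset=0 data="hVa" -> buffer=hVa????????? -> prefix_len=3
Fragment 2: offset=6 data="XC" -> buffer=hVa???XC???? -> prefix_len=3
Fragment 3: offset=3 data="MEn" -> buffer=hVaMEnXC???? -> prefix_len=8
Fragment 4: offset=8 data="tawz" -> buffer=hVaMEnXCtawz -> prefix_len=12

Answer: 3 3 8 12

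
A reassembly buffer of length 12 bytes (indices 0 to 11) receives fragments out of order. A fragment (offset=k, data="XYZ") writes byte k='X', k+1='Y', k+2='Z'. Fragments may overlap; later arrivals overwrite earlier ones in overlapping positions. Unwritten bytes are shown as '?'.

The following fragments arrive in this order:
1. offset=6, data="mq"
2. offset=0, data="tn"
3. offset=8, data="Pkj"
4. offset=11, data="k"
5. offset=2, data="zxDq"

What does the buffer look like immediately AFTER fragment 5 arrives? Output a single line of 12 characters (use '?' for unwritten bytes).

Answer: tnzxDqmqPkjk

Derivation:
Fragment 1: offset=6 data="mq" -> buffer=??????mq????
Fragment 2: offset=0 data="tn" -> buffer=tn????mq????
Fragment 3: offset=8 data="Pkj" -> buffer=tn????mqPkj?
Fragment 4: offset=11 data="k" -> buffer=tn????mqPkjk
Fragment 5: offset=2 data="zxDq" -> buffer=tnzxDqmqPkjk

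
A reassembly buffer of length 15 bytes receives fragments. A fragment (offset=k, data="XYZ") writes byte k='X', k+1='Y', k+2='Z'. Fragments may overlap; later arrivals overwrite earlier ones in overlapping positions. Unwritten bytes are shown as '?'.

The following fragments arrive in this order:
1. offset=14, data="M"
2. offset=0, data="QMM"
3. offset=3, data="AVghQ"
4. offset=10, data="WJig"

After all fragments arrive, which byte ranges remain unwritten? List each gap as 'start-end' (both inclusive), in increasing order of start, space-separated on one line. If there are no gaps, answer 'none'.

Answer: 8-9

Derivation:
Fragment 1: offset=14 len=1
Fragment 2: offset=0 len=3
Fragment 3: offset=3 len=5
Fragment 4: offset=10 len=4
Gaps: 8-9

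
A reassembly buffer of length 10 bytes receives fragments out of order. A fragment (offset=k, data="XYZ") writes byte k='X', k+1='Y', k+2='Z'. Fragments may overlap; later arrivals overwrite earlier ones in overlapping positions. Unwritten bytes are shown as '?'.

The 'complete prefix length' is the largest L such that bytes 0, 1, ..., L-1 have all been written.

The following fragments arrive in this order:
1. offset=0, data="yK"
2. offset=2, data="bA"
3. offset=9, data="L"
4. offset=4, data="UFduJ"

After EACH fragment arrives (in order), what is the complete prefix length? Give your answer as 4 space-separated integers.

Fragment 1: offset=0 data="yK" -> buffer=yK???????? -> prefix_len=2
Fragment 2: offset=2 data="bA" -> buffer=yKbA?????? -> prefix_len=4
Fragment 3: offset=9 data="L" -> buffer=yKbA?????L -> prefix_len=4
Fragment 4: offset=4 data="UFduJ" -> buffer=yKbAUFduJL -> prefix_len=10

Answer: 2 4 4 10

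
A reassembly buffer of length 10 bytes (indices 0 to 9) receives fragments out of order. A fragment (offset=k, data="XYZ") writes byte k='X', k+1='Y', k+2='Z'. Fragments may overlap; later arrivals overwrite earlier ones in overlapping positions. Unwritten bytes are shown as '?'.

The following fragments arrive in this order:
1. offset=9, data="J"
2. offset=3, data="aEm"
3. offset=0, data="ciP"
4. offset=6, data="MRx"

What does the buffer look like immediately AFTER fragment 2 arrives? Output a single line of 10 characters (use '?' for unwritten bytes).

Fragment 1: offset=9 data="J" -> buffer=?????????J
Fragment 2: offset=3 data="aEm" -> buffer=???aEm???J

Answer: ???aEm???J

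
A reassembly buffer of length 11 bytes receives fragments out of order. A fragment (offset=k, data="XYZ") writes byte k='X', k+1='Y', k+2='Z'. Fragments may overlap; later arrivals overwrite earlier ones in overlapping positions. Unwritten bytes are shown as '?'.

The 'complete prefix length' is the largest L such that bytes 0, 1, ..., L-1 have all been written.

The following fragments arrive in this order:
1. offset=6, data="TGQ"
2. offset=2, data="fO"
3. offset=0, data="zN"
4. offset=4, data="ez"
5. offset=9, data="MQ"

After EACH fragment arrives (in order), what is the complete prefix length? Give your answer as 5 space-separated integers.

Answer: 0 0 4 9 11

Derivation:
Fragment 1: offset=6 data="TGQ" -> buffer=??????TGQ?? -> prefix_len=0
Fragment 2: offset=2 data="fO" -> buffer=??fO??TGQ?? -> prefix_len=0
Fragment 3: offset=0 data="zN" -> buffer=zNfO??TGQ?? -> prefix_len=4
Fragment 4: offset=4 data="ez" -> buffer=zNfOezTGQ?? -> prefix_len=9
Fragment 5: offset=9 data="MQ" -> buffer=zNfOezTGQMQ -> prefix_len=11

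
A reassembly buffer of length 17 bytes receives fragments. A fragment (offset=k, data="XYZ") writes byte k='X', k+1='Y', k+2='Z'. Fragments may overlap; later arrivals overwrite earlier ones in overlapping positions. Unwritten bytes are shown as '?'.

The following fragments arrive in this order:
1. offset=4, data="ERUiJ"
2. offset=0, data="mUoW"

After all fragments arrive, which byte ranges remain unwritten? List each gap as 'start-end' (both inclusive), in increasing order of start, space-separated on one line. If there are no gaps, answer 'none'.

Answer: 9-16

Derivation:
Fragment 1: offset=4 len=5
Fragment 2: offset=0 len=4
Gaps: 9-16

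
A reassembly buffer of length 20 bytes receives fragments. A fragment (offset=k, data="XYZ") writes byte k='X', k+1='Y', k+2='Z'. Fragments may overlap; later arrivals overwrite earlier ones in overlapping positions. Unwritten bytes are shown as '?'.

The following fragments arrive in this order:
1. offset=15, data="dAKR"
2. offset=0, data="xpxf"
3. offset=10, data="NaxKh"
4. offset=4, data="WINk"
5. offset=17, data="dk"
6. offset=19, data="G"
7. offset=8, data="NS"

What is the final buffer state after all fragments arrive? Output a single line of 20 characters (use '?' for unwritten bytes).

Fragment 1: offset=15 data="dAKR" -> buffer=???????????????dAKR?
Fragment 2: offset=0 data="xpxf" -> buffer=xpxf???????????dAKR?
Fragment 3: offset=10 data="NaxKh" -> buffer=xpxf??????NaxKhdAKR?
Fragment 4: offset=4 data="WINk" -> buffer=xpxfWINk??NaxKhdAKR?
Fragment 5: offset=17 data="dk" -> buffer=xpxfWINk??NaxKhdAdk?
Fragment 6: offset=19 data="G" -> buffer=xpxfWINk??NaxKhdAdkG
Fragment 7: offset=8 data="NS" -> buffer=xpxfWINkNSNaxKhdAdkG

Answer: xpxfWINkNSNaxKhdAdkG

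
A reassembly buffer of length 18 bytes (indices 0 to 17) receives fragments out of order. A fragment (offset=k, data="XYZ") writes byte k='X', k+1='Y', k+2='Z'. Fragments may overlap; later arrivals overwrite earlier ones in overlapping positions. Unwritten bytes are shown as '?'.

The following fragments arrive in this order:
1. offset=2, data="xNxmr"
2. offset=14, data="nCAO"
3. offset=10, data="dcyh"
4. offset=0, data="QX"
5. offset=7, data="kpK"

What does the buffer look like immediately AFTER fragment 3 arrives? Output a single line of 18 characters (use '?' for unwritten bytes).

Fragment 1: offset=2 data="xNxmr" -> buffer=??xNxmr???????????
Fragment 2: offset=14 data="nCAO" -> buffer=??xNxmr???????nCAO
Fragment 3: offset=10 data="dcyh" -> buffer=??xNxmr???dcyhnCAO

Answer: ??xNxmr???dcyhnCAO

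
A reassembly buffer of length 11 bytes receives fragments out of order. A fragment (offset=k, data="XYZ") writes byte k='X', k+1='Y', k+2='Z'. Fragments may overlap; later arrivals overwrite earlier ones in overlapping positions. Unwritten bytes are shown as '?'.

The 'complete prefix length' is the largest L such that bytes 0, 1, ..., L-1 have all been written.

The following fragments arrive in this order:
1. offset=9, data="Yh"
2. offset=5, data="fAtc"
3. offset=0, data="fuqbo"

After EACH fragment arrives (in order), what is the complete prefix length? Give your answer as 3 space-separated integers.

Fragment 1: offset=9 data="Yh" -> buffer=?????????Yh -> prefix_len=0
Fragment 2: offset=5 data="fAtc" -> buffer=?????fAtcYh -> prefix_len=0
Fragment 3: offset=0 data="fuqbo" -> buffer=fuqbofAtcYh -> prefix_len=11

Answer: 0 0 11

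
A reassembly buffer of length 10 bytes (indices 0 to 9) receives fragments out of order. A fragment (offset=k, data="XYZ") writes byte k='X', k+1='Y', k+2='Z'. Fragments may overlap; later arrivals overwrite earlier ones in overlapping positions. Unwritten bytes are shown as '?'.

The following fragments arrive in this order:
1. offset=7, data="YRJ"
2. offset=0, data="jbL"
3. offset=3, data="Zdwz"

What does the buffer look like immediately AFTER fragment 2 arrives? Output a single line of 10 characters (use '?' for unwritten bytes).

Answer: jbL????YRJ

Derivation:
Fragment 1: offset=7 data="YRJ" -> buffer=???????YRJ
Fragment 2: offset=0 data="jbL" -> buffer=jbL????YRJ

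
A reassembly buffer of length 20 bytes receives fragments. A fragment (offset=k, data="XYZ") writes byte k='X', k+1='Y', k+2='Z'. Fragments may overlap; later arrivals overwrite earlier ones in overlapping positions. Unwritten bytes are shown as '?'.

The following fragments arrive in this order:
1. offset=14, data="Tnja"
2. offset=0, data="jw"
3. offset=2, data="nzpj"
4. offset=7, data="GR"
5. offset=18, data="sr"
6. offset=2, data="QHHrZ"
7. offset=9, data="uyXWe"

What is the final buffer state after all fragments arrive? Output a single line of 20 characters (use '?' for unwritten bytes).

Fragment 1: offset=14 data="Tnja" -> buffer=??????????????Tnja??
Fragment 2: offset=0 data="jw" -> buffer=jw????????????Tnja??
Fragment 3: offset=2 data="nzpj" -> buffer=jwnzpj????????Tnja??
Fragment 4: offset=7 data="GR" -> buffer=jwnzpj?GR?????Tnja??
Fragment 5: offset=18 data="sr" -> buffer=jwnzpj?GR?????Tnjasr
Fragment 6: offset=2 data="QHHrZ" -> buffer=jwQHHrZGR?????Tnjasr
Fragment 7: offset=9 data="uyXWe" -> buffer=jwQHHrZGRuyXWeTnjasr

Answer: jwQHHrZGRuyXWeTnjasr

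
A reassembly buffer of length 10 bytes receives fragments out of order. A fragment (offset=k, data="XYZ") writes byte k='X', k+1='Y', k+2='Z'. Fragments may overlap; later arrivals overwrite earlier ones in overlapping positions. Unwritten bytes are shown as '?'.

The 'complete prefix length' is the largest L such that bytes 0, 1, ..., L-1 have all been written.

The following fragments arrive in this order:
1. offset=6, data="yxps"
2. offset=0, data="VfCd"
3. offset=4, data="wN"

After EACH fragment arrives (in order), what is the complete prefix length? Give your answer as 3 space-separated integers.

Answer: 0 4 10

Derivation:
Fragment 1: offset=6 data="yxps" -> buffer=??????yxps -> prefix_len=0
Fragment 2: offset=0 data="VfCd" -> buffer=VfCd??yxps -> prefix_len=4
Fragment 3: offset=4 data="wN" -> buffer=VfCdwNyxps -> prefix_len=10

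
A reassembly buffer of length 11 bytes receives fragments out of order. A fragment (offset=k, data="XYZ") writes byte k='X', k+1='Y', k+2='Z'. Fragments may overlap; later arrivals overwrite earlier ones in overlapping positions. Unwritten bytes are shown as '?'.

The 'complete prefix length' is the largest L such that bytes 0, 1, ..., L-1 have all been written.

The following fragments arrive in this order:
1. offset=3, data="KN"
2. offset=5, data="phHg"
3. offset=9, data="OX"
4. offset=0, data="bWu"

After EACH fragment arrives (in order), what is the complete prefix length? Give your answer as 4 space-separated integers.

Answer: 0 0 0 11

Derivation:
Fragment 1: offset=3 data="KN" -> buffer=???KN?????? -> prefix_len=0
Fragment 2: offset=5 data="phHg" -> buffer=???KNphHg?? -> prefix_len=0
Fragment 3: offset=9 data="OX" -> buffer=???KNphHgOX -> prefix_len=0
Fragment 4: offset=0 data="bWu" -> buffer=bWuKNphHgOX -> prefix_len=11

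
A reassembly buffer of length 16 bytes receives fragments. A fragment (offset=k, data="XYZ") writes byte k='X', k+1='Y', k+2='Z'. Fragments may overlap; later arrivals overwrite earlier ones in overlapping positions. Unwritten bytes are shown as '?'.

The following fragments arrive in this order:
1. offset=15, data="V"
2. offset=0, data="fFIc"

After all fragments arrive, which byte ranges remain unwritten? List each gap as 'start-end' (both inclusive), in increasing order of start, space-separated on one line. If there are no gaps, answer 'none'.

Fragment 1: offset=15 len=1
Fragment 2: offset=0 len=4
Gaps: 4-14

Answer: 4-14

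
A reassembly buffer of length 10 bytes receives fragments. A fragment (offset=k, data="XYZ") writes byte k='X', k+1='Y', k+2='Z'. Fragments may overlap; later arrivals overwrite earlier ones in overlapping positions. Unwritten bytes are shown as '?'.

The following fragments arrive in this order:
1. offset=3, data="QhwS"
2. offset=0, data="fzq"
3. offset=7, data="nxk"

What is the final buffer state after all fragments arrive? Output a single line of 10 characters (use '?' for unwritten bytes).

Answer: fzqQhwSnxk

Derivation:
Fragment 1: offset=3 data="QhwS" -> buffer=???QhwS???
Fragment 2: offset=0 data="fzq" -> buffer=fzqQhwS???
Fragment 3: offset=7 data="nxk" -> buffer=fzqQhwSnxk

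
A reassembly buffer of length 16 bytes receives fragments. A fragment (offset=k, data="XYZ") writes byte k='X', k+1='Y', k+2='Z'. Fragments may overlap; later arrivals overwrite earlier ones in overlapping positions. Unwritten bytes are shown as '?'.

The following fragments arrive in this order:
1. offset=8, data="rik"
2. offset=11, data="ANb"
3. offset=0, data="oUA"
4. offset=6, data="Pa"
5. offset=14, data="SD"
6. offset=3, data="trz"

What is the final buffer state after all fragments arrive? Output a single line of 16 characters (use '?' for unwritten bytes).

Answer: oUAtrzParikANbSD

Derivation:
Fragment 1: offset=8 data="rik" -> buffer=????????rik?????
Fragment 2: offset=11 data="ANb" -> buffer=????????rikANb??
Fragment 3: offset=0 data="oUA" -> buffer=oUA?????rikANb??
Fragment 4: offset=6 data="Pa" -> buffer=oUA???ParikANb??
Fragment 5: offset=14 data="SD" -> buffer=oUA???ParikANbSD
Fragment 6: offset=3 data="trz" -> buffer=oUAtrzParikANbSD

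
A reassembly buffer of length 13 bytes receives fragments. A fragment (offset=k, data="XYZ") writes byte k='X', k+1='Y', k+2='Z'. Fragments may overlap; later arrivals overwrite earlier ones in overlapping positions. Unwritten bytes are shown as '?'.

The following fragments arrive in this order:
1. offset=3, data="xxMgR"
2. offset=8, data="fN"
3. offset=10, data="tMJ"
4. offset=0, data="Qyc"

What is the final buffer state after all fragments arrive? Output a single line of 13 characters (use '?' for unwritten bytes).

Answer: QycxxMgRfNtMJ

Derivation:
Fragment 1: offset=3 data="xxMgR" -> buffer=???xxMgR?????
Fragment 2: offset=8 data="fN" -> buffer=???xxMgRfN???
Fragment 3: offset=10 data="tMJ" -> buffer=???xxMgRfNtMJ
Fragment 4: offset=0 data="Qyc" -> buffer=QycxxMgRfNtMJ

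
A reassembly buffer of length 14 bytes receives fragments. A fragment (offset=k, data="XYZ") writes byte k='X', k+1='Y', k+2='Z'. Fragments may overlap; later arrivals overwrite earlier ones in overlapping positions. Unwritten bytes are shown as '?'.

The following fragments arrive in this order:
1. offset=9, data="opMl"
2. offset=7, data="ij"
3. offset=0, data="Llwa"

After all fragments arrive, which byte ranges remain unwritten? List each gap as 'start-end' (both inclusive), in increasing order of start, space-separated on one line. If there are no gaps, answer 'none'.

Fragment 1: offset=9 len=4
Fragment 2: offset=7 len=2
Fragment 3: offset=0 len=4
Gaps: 4-6 13-13

Answer: 4-6 13-13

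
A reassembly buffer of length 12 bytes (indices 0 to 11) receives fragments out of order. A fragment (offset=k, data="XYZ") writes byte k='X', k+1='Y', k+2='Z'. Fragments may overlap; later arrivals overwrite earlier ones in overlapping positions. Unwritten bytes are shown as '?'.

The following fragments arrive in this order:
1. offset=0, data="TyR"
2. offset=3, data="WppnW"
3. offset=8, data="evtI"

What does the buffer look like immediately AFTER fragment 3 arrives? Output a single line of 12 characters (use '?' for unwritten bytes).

Fragment 1: offset=0 data="TyR" -> buffer=TyR?????????
Fragment 2: offset=3 data="WppnW" -> buffer=TyRWppnW????
Fragment 3: offset=8 data="evtI" -> buffer=TyRWppnWevtI

Answer: TyRWppnWevtI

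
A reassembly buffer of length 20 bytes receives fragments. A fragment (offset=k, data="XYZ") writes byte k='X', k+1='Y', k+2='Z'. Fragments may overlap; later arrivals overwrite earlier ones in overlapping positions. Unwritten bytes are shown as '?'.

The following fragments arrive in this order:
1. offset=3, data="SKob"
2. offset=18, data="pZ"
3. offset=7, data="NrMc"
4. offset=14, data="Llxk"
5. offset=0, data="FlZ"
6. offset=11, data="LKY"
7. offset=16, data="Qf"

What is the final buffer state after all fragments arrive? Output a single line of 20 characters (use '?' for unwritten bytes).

Fragment 1: offset=3 data="SKob" -> buffer=???SKob?????????????
Fragment 2: offset=18 data="pZ" -> buffer=???SKob???????????pZ
Fragment 3: offset=7 data="NrMc" -> buffer=???SKobNrMc???????pZ
Fragment 4: offset=14 data="Llxk" -> buffer=???SKobNrMc???LlxkpZ
Fragment 5: offset=0 data="FlZ" -> buffer=FlZSKobNrMc???LlxkpZ
Fragment 6: offset=11 data="LKY" -> buffer=FlZSKobNrMcLKYLlxkpZ
Fragment 7: offset=16 data="Qf" -> buffer=FlZSKobNrMcLKYLlQfpZ

Answer: FlZSKobNrMcLKYLlQfpZ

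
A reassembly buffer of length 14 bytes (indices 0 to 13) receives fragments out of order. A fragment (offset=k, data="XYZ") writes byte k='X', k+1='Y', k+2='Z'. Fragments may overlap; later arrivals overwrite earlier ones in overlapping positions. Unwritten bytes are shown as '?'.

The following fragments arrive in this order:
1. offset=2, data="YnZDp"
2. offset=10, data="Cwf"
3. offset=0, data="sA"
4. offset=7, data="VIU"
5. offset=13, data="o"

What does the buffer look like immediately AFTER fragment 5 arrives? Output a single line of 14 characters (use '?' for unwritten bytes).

Answer: sAYnZDpVIUCwfo

Derivation:
Fragment 1: offset=2 data="YnZDp" -> buffer=??YnZDp???????
Fragment 2: offset=10 data="Cwf" -> buffer=??YnZDp???Cwf?
Fragment 3: offset=0 data="sA" -> buffer=sAYnZDp???Cwf?
Fragment 4: offset=7 data="VIU" -> buffer=sAYnZDpVIUCwf?
Fragment 5: offset=13 data="o" -> buffer=sAYnZDpVIUCwfo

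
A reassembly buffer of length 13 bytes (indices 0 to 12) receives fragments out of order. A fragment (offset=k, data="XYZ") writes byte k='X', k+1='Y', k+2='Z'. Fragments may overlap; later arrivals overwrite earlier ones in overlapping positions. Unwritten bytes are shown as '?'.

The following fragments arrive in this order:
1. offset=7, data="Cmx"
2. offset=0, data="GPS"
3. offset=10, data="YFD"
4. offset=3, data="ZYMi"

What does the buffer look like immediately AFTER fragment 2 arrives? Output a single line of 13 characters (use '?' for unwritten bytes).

Fragment 1: offset=7 data="Cmx" -> buffer=???????Cmx???
Fragment 2: offset=0 data="GPS" -> buffer=GPS????Cmx???

Answer: GPS????Cmx???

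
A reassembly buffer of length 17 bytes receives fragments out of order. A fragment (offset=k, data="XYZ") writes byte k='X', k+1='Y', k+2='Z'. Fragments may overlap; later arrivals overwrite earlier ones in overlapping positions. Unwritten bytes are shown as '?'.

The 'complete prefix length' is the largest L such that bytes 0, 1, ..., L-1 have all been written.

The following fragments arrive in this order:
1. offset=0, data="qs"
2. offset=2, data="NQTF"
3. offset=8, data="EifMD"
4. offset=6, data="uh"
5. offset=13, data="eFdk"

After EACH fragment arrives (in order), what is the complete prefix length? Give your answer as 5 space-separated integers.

Fragment 1: offset=0 data="qs" -> buffer=qs??????????????? -> prefix_len=2
Fragment 2: offset=2 data="NQTF" -> buffer=qsNQTF??????????? -> prefix_len=6
Fragment 3: offset=8 data="EifMD" -> buffer=qsNQTF??EifMD???? -> prefix_len=6
Fragment 4: offset=6 data="uh" -> buffer=qsNQTFuhEifMD???? -> prefix_len=13
Fragment 5: offset=13 data="eFdk" -> buffer=qsNQTFuhEifMDeFdk -> prefix_len=17

Answer: 2 6 6 13 17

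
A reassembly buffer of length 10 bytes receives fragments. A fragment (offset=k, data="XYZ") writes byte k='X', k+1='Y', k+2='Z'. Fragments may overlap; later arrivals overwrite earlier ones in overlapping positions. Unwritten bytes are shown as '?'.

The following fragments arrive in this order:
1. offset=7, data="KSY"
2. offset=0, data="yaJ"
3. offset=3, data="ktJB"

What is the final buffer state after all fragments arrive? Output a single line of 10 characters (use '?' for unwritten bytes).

Answer: yaJktJBKSY

Derivation:
Fragment 1: offset=7 data="KSY" -> buffer=???????KSY
Fragment 2: offset=0 data="yaJ" -> buffer=yaJ????KSY
Fragment 3: offset=3 data="ktJB" -> buffer=yaJktJBKSY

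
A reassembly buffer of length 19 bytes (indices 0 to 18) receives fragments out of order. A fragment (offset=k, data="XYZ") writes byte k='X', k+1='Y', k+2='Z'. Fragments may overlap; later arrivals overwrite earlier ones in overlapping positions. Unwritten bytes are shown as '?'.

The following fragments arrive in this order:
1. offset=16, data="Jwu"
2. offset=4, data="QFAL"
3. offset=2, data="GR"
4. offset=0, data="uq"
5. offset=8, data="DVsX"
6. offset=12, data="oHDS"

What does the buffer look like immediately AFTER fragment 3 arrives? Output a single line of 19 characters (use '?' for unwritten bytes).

Fragment 1: offset=16 data="Jwu" -> buffer=????????????????Jwu
Fragment 2: offset=4 data="QFAL" -> buffer=????QFAL????????Jwu
Fragment 3: offset=2 data="GR" -> buffer=??GRQFAL????????Jwu

Answer: ??GRQFAL????????Jwu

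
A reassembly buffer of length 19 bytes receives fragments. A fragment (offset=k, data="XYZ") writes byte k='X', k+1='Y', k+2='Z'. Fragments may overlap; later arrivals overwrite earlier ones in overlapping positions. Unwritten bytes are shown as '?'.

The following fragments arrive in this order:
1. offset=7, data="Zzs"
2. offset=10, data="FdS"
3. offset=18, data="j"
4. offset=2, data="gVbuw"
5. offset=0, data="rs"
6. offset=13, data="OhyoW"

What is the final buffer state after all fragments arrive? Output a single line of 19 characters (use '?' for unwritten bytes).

Fragment 1: offset=7 data="Zzs" -> buffer=???????Zzs?????????
Fragment 2: offset=10 data="FdS" -> buffer=???????ZzsFdS??????
Fragment 3: offset=18 data="j" -> buffer=???????ZzsFdS?????j
Fragment 4: offset=2 data="gVbuw" -> buffer=??gVbuwZzsFdS?????j
Fragment 5: offset=0 data="rs" -> buffer=rsgVbuwZzsFdS?????j
Fragment 6: offset=13 data="OhyoW" -> buffer=rsgVbuwZzsFdSOhyoWj

Answer: rsgVbuwZzsFdSOhyoWj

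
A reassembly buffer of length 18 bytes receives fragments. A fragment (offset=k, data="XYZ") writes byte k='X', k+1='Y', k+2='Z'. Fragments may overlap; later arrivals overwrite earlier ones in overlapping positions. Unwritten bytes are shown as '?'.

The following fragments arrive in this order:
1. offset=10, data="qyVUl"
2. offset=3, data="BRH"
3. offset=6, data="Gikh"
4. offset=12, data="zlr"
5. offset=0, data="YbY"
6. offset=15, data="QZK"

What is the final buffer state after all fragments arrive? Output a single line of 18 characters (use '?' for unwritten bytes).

Fragment 1: offset=10 data="qyVUl" -> buffer=??????????qyVUl???
Fragment 2: offset=3 data="BRH" -> buffer=???BRH????qyVUl???
Fragment 3: offset=6 data="Gikh" -> buffer=???BRHGikhqyVUl???
Fragment 4: offset=12 data="zlr" -> buffer=???BRHGikhqyzlr???
Fragment 5: offset=0 data="YbY" -> buffer=YbYBRHGikhqyzlr???
Fragment 6: offset=15 data="QZK" -> buffer=YbYBRHGikhqyzlrQZK

Answer: YbYBRHGikhqyzlrQZK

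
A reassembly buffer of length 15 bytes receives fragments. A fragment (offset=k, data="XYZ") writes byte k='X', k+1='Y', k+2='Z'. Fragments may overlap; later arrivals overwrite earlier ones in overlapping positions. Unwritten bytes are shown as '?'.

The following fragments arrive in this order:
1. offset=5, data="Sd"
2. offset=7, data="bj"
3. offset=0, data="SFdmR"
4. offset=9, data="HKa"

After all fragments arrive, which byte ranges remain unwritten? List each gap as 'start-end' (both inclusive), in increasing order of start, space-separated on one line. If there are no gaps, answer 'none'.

Answer: 12-14

Derivation:
Fragment 1: offset=5 len=2
Fragment 2: offset=7 len=2
Fragment 3: offset=0 len=5
Fragment 4: offset=9 len=3
Gaps: 12-14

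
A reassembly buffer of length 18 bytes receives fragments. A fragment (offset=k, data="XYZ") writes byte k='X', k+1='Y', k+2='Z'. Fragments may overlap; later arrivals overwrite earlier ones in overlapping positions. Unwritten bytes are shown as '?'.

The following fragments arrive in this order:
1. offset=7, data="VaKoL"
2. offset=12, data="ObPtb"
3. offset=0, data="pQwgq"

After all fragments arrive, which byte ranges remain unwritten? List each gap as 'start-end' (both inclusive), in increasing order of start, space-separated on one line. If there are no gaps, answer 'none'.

Answer: 5-6 17-17

Derivation:
Fragment 1: offset=7 len=5
Fragment 2: offset=12 len=5
Fragment 3: offset=0 len=5
Gaps: 5-6 17-17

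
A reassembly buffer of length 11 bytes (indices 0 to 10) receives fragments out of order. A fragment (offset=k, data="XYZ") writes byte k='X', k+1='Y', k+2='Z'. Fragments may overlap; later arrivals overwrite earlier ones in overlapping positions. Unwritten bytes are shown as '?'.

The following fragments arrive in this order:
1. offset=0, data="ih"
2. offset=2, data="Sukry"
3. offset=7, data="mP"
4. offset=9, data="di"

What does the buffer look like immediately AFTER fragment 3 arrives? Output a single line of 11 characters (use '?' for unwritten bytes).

Answer: ihSukrymP??

Derivation:
Fragment 1: offset=0 data="ih" -> buffer=ih?????????
Fragment 2: offset=2 data="Sukry" -> buffer=ihSukry????
Fragment 3: offset=7 data="mP" -> buffer=ihSukrymP??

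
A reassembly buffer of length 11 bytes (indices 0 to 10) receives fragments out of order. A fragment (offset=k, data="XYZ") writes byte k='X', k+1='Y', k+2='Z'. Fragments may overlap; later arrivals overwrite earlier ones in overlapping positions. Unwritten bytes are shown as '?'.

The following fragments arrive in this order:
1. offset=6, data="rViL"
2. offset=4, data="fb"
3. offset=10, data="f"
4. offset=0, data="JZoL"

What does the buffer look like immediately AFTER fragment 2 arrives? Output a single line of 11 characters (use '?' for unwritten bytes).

Fragment 1: offset=6 data="rViL" -> buffer=??????rViL?
Fragment 2: offset=4 data="fb" -> buffer=????fbrViL?

Answer: ????fbrViL?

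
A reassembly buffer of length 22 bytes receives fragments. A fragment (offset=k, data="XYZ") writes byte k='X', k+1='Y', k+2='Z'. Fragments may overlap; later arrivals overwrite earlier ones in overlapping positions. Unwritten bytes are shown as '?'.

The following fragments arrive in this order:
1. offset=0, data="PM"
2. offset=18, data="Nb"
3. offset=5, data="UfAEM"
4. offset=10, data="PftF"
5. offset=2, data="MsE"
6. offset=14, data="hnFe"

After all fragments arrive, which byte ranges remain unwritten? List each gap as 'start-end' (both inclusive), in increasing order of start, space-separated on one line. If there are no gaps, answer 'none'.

Fragment 1: offset=0 len=2
Fragment 2: offset=18 len=2
Fragment 3: offset=5 len=5
Fragment 4: offset=10 len=4
Fragment 5: offset=2 len=3
Fragment 6: offset=14 len=4
Gaps: 20-21

Answer: 20-21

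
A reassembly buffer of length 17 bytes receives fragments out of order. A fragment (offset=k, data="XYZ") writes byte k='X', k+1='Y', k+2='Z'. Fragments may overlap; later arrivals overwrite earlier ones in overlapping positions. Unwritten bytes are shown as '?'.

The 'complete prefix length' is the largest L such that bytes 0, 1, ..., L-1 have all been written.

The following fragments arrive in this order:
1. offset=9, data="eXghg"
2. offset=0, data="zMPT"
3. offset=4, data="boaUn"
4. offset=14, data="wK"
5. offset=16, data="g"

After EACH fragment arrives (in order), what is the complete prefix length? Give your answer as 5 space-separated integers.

Fragment 1: offset=9 data="eXghg" -> buffer=?????????eXghg??? -> prefix_len=0
Fragment 2: offset=0 data="zMPT" -> buffer=zMPT?????eXghg??? -> prefix_len=4
Fragment 3: offset=4 data="boaUn" -> buffer=zMPTboaUneXghg??? -> prefix_len=14
Fragment 4: offset=14 data="wK" -> buffer=zMPTboaUneXghgwK? -> prefix_len=16
Fragment 5: offset=16 data="g" -> buffer=zMPTboaUneXghgwKg -> prefix_len=17

Answer: 0 4 14 16 17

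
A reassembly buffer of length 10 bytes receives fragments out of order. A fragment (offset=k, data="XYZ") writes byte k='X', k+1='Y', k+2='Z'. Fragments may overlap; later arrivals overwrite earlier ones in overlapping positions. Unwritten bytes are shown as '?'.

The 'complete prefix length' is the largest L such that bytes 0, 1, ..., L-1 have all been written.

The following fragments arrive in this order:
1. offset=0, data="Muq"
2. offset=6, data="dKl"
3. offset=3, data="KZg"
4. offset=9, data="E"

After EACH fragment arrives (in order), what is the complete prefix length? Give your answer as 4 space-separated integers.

Fragment 1: offset=0 data="Muq" -> buffer=Muq??????? -> prefix_len=3
Fragment 2: offset=6 data="dKl" -> buffer=Muq???dKl? -> prefix_len=3
Fragment 3: offset=3 data="KZg" -> buffer=MuqKZgdKl? -> prefix_len=9
Fragment 4: offset=9 data="E" -> buffer=MuqKZgdKlE -> prefix_len=10

Answer: 3 3 9 10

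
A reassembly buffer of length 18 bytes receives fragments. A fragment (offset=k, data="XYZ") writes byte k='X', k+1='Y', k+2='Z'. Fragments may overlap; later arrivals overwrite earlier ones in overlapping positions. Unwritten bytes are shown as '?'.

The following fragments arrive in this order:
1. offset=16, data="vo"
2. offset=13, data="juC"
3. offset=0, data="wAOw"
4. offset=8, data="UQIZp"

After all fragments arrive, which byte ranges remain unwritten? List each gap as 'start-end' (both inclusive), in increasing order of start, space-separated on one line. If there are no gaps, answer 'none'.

Fragment 1: offset=16 len=2
Fragment 2: offset=13 len=3
Fragment 3: offset=0 len=4
Fragment 4: offset=8 len=5
Gaps: 4-7

Answer: 4-7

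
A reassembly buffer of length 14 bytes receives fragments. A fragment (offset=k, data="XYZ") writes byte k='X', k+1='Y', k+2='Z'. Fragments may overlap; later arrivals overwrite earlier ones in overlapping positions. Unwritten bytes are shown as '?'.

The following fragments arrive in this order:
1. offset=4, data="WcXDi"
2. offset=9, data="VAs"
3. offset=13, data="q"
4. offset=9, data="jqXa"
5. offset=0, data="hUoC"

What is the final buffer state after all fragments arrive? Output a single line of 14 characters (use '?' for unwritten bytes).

Answer: hUoCWcXDijqXaq

Derivation:
Fragment 1: offset=4 data="WcXDi" -> buffer=????WcXDi?????
Fragment 2: offset=9 data="VAs" -> buffer=????WcXDiVAs??
Fragment 3: offset=13 data="q" -> buffer=????WcXDiVAs?q
Fragment 4: offset=9 data="jqXa" -> buffer=????WcXDijqXaq
Fragment 5: offset=0 data="hUoC" -> buffer=hUoCWcXDijqXaq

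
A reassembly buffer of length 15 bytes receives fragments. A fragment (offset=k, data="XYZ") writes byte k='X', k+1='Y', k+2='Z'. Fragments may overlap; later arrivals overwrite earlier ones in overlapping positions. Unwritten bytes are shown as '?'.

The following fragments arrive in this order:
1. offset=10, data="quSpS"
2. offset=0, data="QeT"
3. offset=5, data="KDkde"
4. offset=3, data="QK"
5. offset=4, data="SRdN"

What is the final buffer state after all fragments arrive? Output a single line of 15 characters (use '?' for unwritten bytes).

Answer: QeTQSRdNdequSpS

Derivation:
Fragment 1: offset=10 data="quSpS" -> buffer=??????????quSpS
Fragment 2: offset=0 data="QeT" -> buffer=QeT???????quSpS
Fragment 3: offset=5 data="KDkde" -> buffer=QeT??KDkdequSpS
Fragment 4: offset=3 data="QK" -> buffer=QeTQKKDkdequSpS
Fragment 5: offset=4 data="SRdN" -> buffer=QeTQSRdNdequSpS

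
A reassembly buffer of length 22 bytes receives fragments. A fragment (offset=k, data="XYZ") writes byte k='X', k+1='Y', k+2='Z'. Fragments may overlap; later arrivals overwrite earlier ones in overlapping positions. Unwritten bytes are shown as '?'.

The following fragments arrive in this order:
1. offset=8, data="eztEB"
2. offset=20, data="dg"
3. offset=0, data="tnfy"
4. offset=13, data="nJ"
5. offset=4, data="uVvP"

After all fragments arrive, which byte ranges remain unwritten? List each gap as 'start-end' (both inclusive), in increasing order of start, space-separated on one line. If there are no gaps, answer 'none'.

Answer: 15-19

Derivation:
Fragment 1: offset=8 len=5
Fragment 2: offset=20 len=2
Fragment 3: offset=0 len=4
Fragment 4: offset=13 len=2
Fragment 5: offset=4 len=4
Gaps: 15-19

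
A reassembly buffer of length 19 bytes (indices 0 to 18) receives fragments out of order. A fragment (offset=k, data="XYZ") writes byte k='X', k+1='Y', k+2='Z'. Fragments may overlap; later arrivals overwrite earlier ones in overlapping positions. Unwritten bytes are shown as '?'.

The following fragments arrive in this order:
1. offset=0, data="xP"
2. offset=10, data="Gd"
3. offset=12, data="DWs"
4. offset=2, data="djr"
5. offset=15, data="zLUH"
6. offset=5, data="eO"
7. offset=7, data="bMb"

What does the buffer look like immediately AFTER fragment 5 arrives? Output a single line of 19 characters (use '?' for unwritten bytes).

Answer: xPdjr?????GdDWszLUH

Derivation:
Fragment 1: offset=0 data="xP" -> buffer=xP?????????????????
Fragment 2: offset=10 data="Gd" -> buffer=xP????????Gd???????
Fragment 3: offset=12 data="DWs" -> buffer=xP????????GdDWs????
Fragment 4: offset=2 data="djr" -> buffer=xPdjr?????GdDWs????
Fragment 5: offset=15 data="zLUH" -> buffer=xPdjr?????GdDWszLUH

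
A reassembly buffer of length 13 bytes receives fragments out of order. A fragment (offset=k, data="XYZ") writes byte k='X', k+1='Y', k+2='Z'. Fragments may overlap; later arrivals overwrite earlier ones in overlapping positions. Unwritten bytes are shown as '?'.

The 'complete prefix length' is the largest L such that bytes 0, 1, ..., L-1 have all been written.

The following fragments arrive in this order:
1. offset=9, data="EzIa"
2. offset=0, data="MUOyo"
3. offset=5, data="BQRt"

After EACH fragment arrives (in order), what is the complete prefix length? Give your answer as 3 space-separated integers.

Fragment 1: offset=9 data="EzIa" -> buffer=?????????EzIa -> prefix_len=0
Fragment 2: offset=0 data="MUOyo" -> buffer=MUOyo????EzIa -> prefix_len=5
Fragment 3: offset=5 data="BQRt" -> buffer=MUOyoBQRtEzIa -> prefix_len=13

Answer: 0 5 13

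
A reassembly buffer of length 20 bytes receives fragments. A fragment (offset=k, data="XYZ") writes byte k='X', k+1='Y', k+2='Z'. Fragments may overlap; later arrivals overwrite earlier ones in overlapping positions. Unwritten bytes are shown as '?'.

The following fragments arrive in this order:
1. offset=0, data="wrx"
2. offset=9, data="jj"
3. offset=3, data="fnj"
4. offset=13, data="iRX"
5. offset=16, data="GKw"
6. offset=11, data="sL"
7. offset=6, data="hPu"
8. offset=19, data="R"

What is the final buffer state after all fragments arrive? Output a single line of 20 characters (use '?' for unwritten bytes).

Fragment 1: offset=0 data="wrx" -> buffer=wrx?????????????????
Fragment 2: offset=9 data="jj" -> buffer=wrx??????jj?????????
Fragment 3: offset=3 data="fnj" -> buffer=wrxfnj???jj?????????
Fragment 4: offset=13 data="iRX" -> buffer=wrxfnj???jj??iRX????
Fragment 5: offset=16 data="GKw" -> buffer=wrxfnj???jj??iRXGKw?
Fragment 6: offset=11 data="sL" -> buffer=wrxfnj???jjsLiRXGKw?
Fragment 7: offset=6 data="hPu" -> buffer=wrxfnjhPujjsLiRXGKw?
Fragment 8: offset=19 data="R" -> buffer=wrxfnjhPujjsLiRXGKwR

Answer: wrxfnjhPujjsLiRXGKwR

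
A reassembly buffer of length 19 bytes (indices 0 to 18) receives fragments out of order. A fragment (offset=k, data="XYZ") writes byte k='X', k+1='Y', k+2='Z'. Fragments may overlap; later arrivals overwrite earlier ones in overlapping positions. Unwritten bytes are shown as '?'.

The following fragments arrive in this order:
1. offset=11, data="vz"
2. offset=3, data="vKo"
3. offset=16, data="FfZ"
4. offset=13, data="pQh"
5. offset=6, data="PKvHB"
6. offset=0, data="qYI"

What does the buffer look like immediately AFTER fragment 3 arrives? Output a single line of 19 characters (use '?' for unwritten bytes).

Fragment 1: offset=11 data="vz" -> buffer=???????????vz??????
Fragment 2: offset=3 data="vKo" -> buffer=???vKo?????vz??????
Fragment 3: offset=16 data="FfZ" -> buffer=???vKo?????vz???FfZ

Answer: ???vKo?????vz???FfZ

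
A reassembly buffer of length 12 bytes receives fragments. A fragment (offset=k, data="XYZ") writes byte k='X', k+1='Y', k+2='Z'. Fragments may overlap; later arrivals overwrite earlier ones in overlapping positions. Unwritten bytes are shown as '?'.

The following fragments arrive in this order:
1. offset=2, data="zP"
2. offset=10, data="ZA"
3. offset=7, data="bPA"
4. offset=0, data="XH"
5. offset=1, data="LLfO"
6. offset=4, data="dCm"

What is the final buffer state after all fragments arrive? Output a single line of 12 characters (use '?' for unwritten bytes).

Fragment 1: offset=2 data="zP" -> buffer=??zP????????
Fragment 2: offset=10 data="ZA" -> buffer=??zP??????ZA
Fragment 3: offset=7 data="bPA" -> buffer=??zP???bPAZA
Fragment 4: offset=0 data="XH" -> buffer=XHzP???bPAZA
Fragment 5: offset=1 data="LLfO" -> buffer=XLLfO??bPAZA
Fragment 6: offset=4 data="dCm" -> buffer=XLLfdCmbPAZA

Answer: XLLfdCmbPAZA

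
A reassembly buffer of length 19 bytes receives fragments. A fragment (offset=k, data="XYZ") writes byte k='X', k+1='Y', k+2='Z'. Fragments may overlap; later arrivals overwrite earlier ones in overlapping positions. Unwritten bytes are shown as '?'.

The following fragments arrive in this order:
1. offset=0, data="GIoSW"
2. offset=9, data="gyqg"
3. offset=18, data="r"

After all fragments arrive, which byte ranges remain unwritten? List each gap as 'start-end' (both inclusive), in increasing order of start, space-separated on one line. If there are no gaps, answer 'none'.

Fragment 1: offset=0 len=5
Fragment 2: offset=9 len=4
Fragment 3: offset=18 len=1
Gaps: 5-8 13-17

Answer: 5-8 13-17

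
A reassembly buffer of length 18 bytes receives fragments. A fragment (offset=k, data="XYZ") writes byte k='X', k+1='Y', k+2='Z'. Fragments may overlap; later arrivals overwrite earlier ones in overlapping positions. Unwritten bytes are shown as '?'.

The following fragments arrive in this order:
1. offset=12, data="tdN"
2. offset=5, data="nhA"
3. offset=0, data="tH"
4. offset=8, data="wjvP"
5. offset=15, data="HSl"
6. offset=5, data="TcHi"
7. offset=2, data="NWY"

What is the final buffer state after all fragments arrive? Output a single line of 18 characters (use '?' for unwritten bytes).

Answer: tHNWYTcHijvPtdNHSl

Derivation:
Fragment 1: offset=12 data="tdN" -> buffer=????????????tdN???
Fragment 2: offset=5 data="nhA" -> buffer=?????nhA????tdN???
Fragment 3: offset=0 data="tH" -> buffer=tH???nhA????tdN???
Fragment 4: offset=8 data="wjvP" -> buffer=tH???nhAwjvPtdN???
Fragment 5: offset=15 data="HSl" -> buffer=tH???nhAwjvPtdNHSl
Fragment 6: offset=5 data="TcHi" -> buffer=tH???TcHijvPtdNHSl
Fragment 7: offset=2 data="NWY" -> buffer=tHNWYTcHijvPtdNHSl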